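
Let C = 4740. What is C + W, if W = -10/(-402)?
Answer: 952745/201 ≈ 4740.0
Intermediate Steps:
W = 5/201 (W = -10*(-1/402) = 5/201 ≈ 0.024876)
C + W = 4740 + 5/201 = 952745/201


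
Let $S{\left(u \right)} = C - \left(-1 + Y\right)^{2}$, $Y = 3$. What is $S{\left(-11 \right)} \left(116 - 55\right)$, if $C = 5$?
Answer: $61$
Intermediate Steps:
$S{\left(u \right)} = 1$ ($S{\left(u \right)} = 5 - \left(-1 + 3\right)^{2} = 5 - 2^{2} = 5 - 4 = 1$)
$S{\left(-11 \right)} \left(116 - 55\right) = 1 \left(116 - 55\right) = 1 \cdot 61 = 61$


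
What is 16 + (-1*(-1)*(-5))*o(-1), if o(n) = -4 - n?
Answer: 31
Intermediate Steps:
16 + (-1*(-1)*(-5))*o(-1) = 16 + (-1*(-1)*(-5))*(-4 - 1*(-1)) = 16 + (1*(-5))*(-4 + 1) = 16 - 5*(-3) = 16 + 15 = 31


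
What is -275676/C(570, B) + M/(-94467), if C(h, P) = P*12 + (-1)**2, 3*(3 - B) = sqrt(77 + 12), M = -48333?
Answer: 321189063973/1731895 + 1102704*sqrt(89)/55 ≈ 3.7460e+5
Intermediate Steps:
B = 3 - sqrt(89)/3 (B = 3 - sqrt(77 + 12)/3 = 3 - sqrt(89)/3 ≈ -0.14466)
C(h, P) = 1 + 12*P (C(h, P) = 12*P + 1 = 1 + 12*P)
-275676/C(570, B) + M/(-94467) = -275676/(1 + 12*(3 - sqrt(89)/3)) - 48333/(-94467) = -275676/(1 + (36 - 4*sqrt(89))) - 48333*(-1/94467) = -275676/(37 - 4*sqrt(89)) + 16111/31489 = 16111/31489 - 275676/(37 - 4*sqrt(89))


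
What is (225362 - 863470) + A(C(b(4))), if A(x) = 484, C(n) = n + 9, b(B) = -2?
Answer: -637624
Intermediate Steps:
C(n) = 9 + n
(225362 - 863470) + A(C(b(4))) = (225362 - 863470) + 484 = -638108 + 484 = -637624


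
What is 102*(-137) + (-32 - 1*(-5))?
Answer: -14001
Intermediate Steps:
102*(-137) + (-32 - 1*(-5)) = -13974 + (-32 + 5) = -13974 - 27 = -14001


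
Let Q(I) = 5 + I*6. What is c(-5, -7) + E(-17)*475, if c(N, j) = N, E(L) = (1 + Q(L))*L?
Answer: 775195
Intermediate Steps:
Q(I) = 5 + 6*I
E(L) = L*(6 + 6*L) (E(L) = (1 + (5 + 6*L))*L = (6 + 6*L)*L = L*(6 + 6*L))
c(-5, -7) + E(-17)*475 = -5 + (6*(-17)*(1 - 17))*475 = -5 + (6*(-17)*(-16))*475 = -5 + 1632*475 = -5 + 775200 = 775195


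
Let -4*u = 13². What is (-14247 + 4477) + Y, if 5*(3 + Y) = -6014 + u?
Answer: -43937/4 ≈ -10984.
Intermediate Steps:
u = -169/4 (u = -¼*13² = -¼*169 = -169/4 ≈ -42.250)
Y = -4857/4 (Y = -3 + (-6014 - 169/4)/5 = -3 + (⅕)*(-24225/4) = -3 - 4845/4 = -4857/4 ≈ -1214.3)
(-14247 + 4477) + Y = (-14247 + 4477) - 4857/4 = -9770 - 4857/4 = -43937/4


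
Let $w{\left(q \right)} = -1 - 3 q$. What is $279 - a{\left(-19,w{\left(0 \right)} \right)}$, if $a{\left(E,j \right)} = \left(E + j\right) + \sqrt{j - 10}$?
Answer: $299 - i \sqrt{11} \approx 299.0 - 3.3166 i$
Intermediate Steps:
$a{\left(E,j \right)} = E + j + \sqrt{-10 + j}$ ($a{\left(E,j \right)} = \left(E + j\right) + \sqrt{-10 + j} = E + j + \sqrt{-10 + j}$)
$279 - a{\left(-19,w{\left(0 \right)} \right)} = 279 - \left(-19 - 1 + \sqrt{-10 - 1}\right) = 279 - \left(-19 - 1 + \sqrt{-11}\right) = 279 - \left(-19 - 1 + i \sqrt{11}\right) = 279 - \left(-20 + i \sqrt{11}\right) = 279 + \left(20 - i \sqrt{11}\right) = 299 - i \sqrt{11}$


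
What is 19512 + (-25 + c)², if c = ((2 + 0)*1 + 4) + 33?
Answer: 19708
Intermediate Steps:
c = 39 (c = (2*1 + 4) + 33 = (2 + 4) + 33 = 6 + 33 = 39)
19512 + (-25 + c)² = 19512 + (-25 + 39)² = 19512 + 14² = 19512 + 196 = 19708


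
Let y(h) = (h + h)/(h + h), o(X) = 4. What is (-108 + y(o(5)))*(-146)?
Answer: 15622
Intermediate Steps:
y(h) = 1 (y(h) = (2*h)/((2*h)) = (2*h)*(1/(2*h)) = 1)
(-108 + y(o(5)))*(-146) = (-108 + 1)*(-146) = -107*(-146) = 15622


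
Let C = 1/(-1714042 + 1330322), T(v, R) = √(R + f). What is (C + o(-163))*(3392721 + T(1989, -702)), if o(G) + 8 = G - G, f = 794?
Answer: -10414842609681/383720 - 3069761*√23/191860 ≈ -2.7142e+7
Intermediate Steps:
T(v, R) = √(794 + R) (T(v, R) = √(R + 794) = √(794 + R))
C = -1/383720 (C = 1/(-383720) = -1/383720 ≈ -2.6061e-6)
o(G) = -8 (o(G) = -8 + (G - G) = -8 + 0 = -8)
(C + o(-163))*(3392721 + T(1989, -702)) = (-1/383720 - 8)*(3392721 + √(794 - 702)) = -3069761*(3392721 + √92)/383720 = -3069761*(3392721 + 2*√23)/383720 = -10414842609681/383720 - 3069761*√23/191860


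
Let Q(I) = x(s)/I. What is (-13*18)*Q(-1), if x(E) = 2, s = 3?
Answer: 468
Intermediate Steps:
Q(I) = 2/I
(-13*18)*Q(-1) = (-13*18)*(2/(-1)) = -468*(-1) = -234*(-2) = 468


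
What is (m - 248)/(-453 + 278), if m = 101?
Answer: 21/25 ≈ 0.84000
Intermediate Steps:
(m - 248)/(-453 + 278) = (101 - 248)/(-453 + 278) = -147/(-175) = -147*(-1/175) = 21/25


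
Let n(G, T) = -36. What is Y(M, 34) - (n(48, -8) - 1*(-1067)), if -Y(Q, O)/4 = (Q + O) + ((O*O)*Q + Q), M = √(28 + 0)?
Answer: -1167 - 9264*√7 ≈ -25677.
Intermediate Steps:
M = 2*√7 (M = √28 = 2*√7 ≈ 5.2915)
Y(Q, O) = -8*Q - 4*O - 4*Q*O² (Y(Q, O) = -4*((Q + O) + ((O*O)*Q + Q)) = -4*((O + Q) + (O²*Q + Q)) = -4*((O + Q) + (Q*O² + Q)) = -4*((O + Q) + (Q + Q*O²)) = -4*(O + 2*Q + Q*O²) = -8*Q - 4*O - 4*Q*O²)
Y(M, 34) - (n(48, -8) - 1*(-1067)) = (-16*√7 - 4*34 - 4*2*√7*34²) - (-36 - 1*(-1067)) = (-16*√7 - 136 - 4*2*√7*1156) - (-36 + 1067) = (-16*√7 - 136 - 9248*√7) - 1*1031 = (-136 - 9264*√7) - 1031 = -1167 - 9264*√7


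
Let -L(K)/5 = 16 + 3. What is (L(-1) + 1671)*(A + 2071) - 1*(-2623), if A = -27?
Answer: 3223967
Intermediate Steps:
L(K) = -95 (L(K) = -5*(16 + 3) = -5*19 = -95)
(L(-1) + 1671)*(A + 2071) - 1*(-2623) = (-95 + 1671)*(-27 + 2071) - 1*(-2623) = 1576*2044 + 2623 = 3221344 + 2623 = 3223967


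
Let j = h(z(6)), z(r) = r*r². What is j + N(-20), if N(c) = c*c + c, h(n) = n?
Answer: 596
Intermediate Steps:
z(r) = r³
N(c) = c + c² (N(c) = c² + c = c + c²)
j = 216 (j = 6³ = 216)
j + N(-20) = 216 - 20*(1 - 20) = 216 - 20*(-19) = 216 + 380 = 596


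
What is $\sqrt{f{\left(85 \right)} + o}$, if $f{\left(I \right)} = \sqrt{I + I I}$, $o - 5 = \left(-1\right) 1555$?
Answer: $\sqrt{-1550 + \sqrt{7310}} \approx 38.269 i$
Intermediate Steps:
$o = -1550$ ($o = 5 - 1555 = -1550$)
$f{\left(I \right)} = \sqrt{I + I^{2}}$
$\sqrt{f{\left(85 \right)} + o} = \sqrt{\sqrt{85 \left(1 + 85\right)} - 1550} = \sqrt{\sqrt{85 \cdot 86} - 1550} = \sqrt{\sqrt{7310} - 1550} = \sqrt{-1550 + \sqrt{7310}}$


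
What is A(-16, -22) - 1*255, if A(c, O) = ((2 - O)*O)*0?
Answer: -255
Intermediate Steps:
A(c, O) = 0 (A(c, O) = (O*(2 - O))*0 = 0)
A(-16, -22) - 1*255 = 0 - 1*255 = 0 - 255 = -255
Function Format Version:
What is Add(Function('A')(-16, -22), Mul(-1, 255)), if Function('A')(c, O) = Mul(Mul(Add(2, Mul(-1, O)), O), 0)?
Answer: -255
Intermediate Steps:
Function('A')(c, O) = 0 (Function('A')(c, O) = Mul(Mul(O, Add(2, Mul(-1, O))), 0) = 0)
Add(Function('A')(-16, -22), Mul(-1, 255)) = Add(0, Mul(-1, 255)) = Add(0, -255) = -255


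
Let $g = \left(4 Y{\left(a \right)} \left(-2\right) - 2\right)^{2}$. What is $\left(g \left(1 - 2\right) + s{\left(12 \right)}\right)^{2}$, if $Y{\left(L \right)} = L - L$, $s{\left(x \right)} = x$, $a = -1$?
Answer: $64$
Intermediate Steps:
$Y{\left(L \right)} = 0$
$g = 4$ ($g = \left(4 \cdot 0 \left(-2\right) - 2\right)^{2} = \left(0 \left(-2\right) - 2\right)^{2} = \left(0 - 2\right)^{2} = \left(-2\right)^{2} = 4$)
$\left(g \left(1 - 2\right) + s{\left(12 \right)}\right)^{2} = \left(4 \left(1 - 2\right) + 12\right)^{2} = \left(4 \left(-1\right) + 12\right)^{2} = \left(-4 + 12\right)^{2} = 8^{2} = 64$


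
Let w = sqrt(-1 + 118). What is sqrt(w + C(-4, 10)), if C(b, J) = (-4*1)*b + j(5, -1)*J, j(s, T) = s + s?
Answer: sqrt(116 + 3*sqrt(13)) ≈ 11.261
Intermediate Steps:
j(s, T) = 2*s
w = 3*sqrt(13) (w = sqrt(117) = 3*sqrt(13) ≈ 10.817)
C(b, J) = -4*b + 10*J (C(b, J) = (-4*1)*b + (2*5)*J = -4*b + 10*J)
sqrt(w + C(-4, 10)) = sqrt(3*sqrt(13) + (-4*(-4) + 10*10)) = sqrt(3*sqrt(13) + (16 + 100)) = sqrt(3*sqrt(13) + 116) = sqrt(116 + 3*sqrt(13))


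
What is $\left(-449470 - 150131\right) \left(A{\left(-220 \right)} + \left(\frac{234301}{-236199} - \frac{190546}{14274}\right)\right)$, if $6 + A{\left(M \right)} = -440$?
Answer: $\frac{51700336588573118}{187305807} \approx 2.7602 \cdot 10^{8}$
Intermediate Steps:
$A{\left(M \right)} = -446$ ($A{\left(M \right)} = -6 - 440 = -446$)
$\left(-449470 - 150131\right) \left(A{\left(-220 \right)} + \left(\frac{234301}{-236199} - \frac{190546}{14274}\right)\right) = \left(-449470 - 150131\right) \left(-446 + \left(\frac{234301}{-236199} - \frac{190546}{14274}\right)\right) = - 599601 \left(-446 + \left(234301 \left(- \frac{1}{236199}\right) - \frac{95273}{7137}\right)\right) = - 599601 \left(-446 - \frac{8058531188}{561917421}\right) = \left(-599601\right) \left(- \frac{258673700954}{561917421}\right) = \frac{51700336588573118}{187305807}$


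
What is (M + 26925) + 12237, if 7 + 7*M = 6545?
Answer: 40096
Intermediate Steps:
M = 934 (M = -1 + (⅐)*6545 = -1 + 935 = 934)
(M + 26925) + 12237 = (934 + 26925) + 12237 = 27859 + 12237 = 40096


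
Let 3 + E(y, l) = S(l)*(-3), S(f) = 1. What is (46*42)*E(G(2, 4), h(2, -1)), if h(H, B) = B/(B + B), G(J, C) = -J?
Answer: -11592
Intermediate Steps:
h(H, B) = ½ (h(H, B) = B/((2*B)) = B*(1/(2*B)) = ½)
E(y, l) = -6 (E(y, l) = -3 + 1*(-3) = -3 - 3 = -6)
(46*42)*E(G(2, 4), h(2, -1)) = (46*42)*(-6) = 1932*(-6) = -11592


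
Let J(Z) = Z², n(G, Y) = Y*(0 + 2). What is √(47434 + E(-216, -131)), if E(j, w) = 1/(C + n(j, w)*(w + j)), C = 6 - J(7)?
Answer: √3237091636265/8261 ≈ 217.79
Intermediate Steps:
n(G, Y) = 2*Y (n(G, Y) = Y*2 = 2*Y)
C = -43 (C = 6 - 1*7² = 6 - 1*49 = 6 - 49 = -43)
E(j, w) = 1/(-43 + 2*w*(j + w)) (E(j, w) = 1/(-43 + (2*w)*(w + j)) = 1/(-43 + (2*w)*(j + w)) = 1/(-43 + 2*w*(j + w)))
√(47434 + E(-216, -131)) = √(47434 + 1/(-43 + 2*(-131)² + 2*(-216)*(-131))) = √(47434 + 1/(-43 + 2*17161 + 56592)) = √(47434 + 1/(-43 + 34322 + 56592)) = √(47434 + 1/90871) = √(4310375015/90871) = √3237091636265/8261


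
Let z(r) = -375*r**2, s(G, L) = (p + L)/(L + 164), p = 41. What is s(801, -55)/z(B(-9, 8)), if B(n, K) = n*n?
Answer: 14/268180875 ≈ 5.2204e-8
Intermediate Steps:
B(n, K) = n**2
s(G, L) = (41 + L)/(164 + L) (s(G, L) = (41 + L)/(L + 164) = (41 + L)/(164 + L))
s(801, -55)/z(B(-9, 8)) = ((41 - 55)/(164 - 55))/((-375*((-9)**2)**2)) = (-14/109)/((-375*81**2)) = ((1/109)*(-14))/((-375*6561)) = -14/109/(-2460375) = -14/109*(-1/2460375) = 14/268180875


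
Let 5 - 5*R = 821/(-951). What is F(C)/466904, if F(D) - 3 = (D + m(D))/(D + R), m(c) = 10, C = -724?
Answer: 6853101/802384795888 ≈ 8.5409e-6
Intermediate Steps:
R = 5576/4755 (R = 1 - 821/(5*(-951)) = 1 - 821*(-1)/(5*951) = 1 - 1/5*(-821/951) = 1 + 821/4755 = 5576/4755 ≈ 1.1727)
F(D) = 3 + (10 + D)/(5576/4755 + D) (F(D) = 3 + (D + 10)/(D + 5576/4755) = 3 + (10 + D)/(5576/4755 + D))
F(C)/466904 = (6*(10713 + 3170*(-724))/(5576 + 4755*(-724)))/466904 = (6*(10713 - 2295080)/(5576 - 3442620))*(1/466904) = (6*(-2284367)/(-3437044))*(1/466904) = (6*(-1/3437044)*(-2284367))*(1/466904) = (6853101/1718522)*(1/466904) = 6853101/802384795888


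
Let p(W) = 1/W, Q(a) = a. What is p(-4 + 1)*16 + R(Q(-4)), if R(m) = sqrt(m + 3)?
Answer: -16/3 + I ≈ -5.3333 + 1.0*I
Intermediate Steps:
R(m) = sqrt(3 + m)
p(-4 + 1)*16 + R(Q(-4)) = 16/(-4 + 1) + sqrt(3 - 4) = 16/(-3) + sqrt(-1) = -1/3*16 + I = -16/3 + I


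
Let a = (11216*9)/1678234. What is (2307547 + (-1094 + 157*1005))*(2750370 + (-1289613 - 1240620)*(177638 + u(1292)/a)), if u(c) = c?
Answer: -870300755721461750665/701 ≈ -1.2415e+18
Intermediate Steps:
a = 50472/839117 (a = 100944*(1/1678234) = 50472/839117 ≈ 0.060149)
(2307547 + (-1094 + 157*1005))*(2750370 + (-1289613 - 1240620)*(177638 + u(1292)/a)) = (2307547 + (-1094 + 157*1005))*(2750370 + (-1289613 - 1240620)*(177638 + 1292/(50472/839117))) = (2307547 + (-1094 + 157785))*(2750370 - 2530233*(177638 + 1292*(839117/50472))) = (2307547 + 156691)*(2750370 - 2530233*(177638 + 271034791/12618)) = 2464238*(2750370 - 2530233*2512471075/12618) = 2464238*(2750370 - 706348580612275/1402) = 2464238*(-706344724593535/1402) = -870300755721461750665/701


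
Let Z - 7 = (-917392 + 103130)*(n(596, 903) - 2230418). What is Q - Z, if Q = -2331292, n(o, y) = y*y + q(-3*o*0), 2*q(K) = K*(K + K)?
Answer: -1152190389657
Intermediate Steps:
q(K) = K**2 (q(K) = (K*(K + K))/2 = (K*(2*K))/2 = (2*K**2)/2 = K**2)
n(o, y) = y**2 (n(o, y) = y*y + (-3*o*0)**2 = y**2 + 0**2 = y**2 + 0 = y**2)
Z = 1152188058365 (Z = 7 + (-917392 + 103130)*(903**2 - 2230418) = 7 - 814262*(815409 - 2230418) = 7 - 814262*(-1415009) = 7 + 1152188058358 = 1152188058365)
Q - Z = -2331292 - 1*1152188058365 = -2331292 - 1152188058365 = -1152190389657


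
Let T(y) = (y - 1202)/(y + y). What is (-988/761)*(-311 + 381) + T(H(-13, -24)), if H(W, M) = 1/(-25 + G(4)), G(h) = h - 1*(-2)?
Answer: 17242159/1522 ≈ 11329.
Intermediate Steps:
G(h) = 2 + h (G(h) = h + 2 = 2 + h)
H(W, M) = -1/19 (H(W, M) = 1/(-25 + (2 + 4)) = 1/(-25 + 6) = 1/(-19) = -1/19)
T(y) = (-1202 + y)/(2*y) (T(y) = (-1202 + y)/((2*y)) = (-1202 + y)*(1/(2*y)) = (-1202 + y)/(2*y))
(-988/761)*(-311 + 381) + T(H(-13, -24)) = (-988/761)*(-311 + 381) + (-1202 - 1/19)/(2*(-1/19)) = -988*1/761*70 + (½)*(-19)*(-22839/19) = -988/761*70 + 22839/2 = -69160/761 + 22839/2 = 17242159/1522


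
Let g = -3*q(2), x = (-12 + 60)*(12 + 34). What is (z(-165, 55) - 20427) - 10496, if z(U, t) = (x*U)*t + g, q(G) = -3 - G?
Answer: -20068508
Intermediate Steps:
x = 2208 (x = 48*46 = 2208)
g = 15 (g = -3*(-3 - 1*2) = -3*(-3 - 2) = -3*(-5) = 15)
z(U, t) = 15 + 2208*U*t (z(U, t) = (2208*U)*t + 15 = 2208*U*t + 15 = 15 + 2208*U*t)
(z(-165, 55) - 20427) - 10496 = ((15 + 2208*(-165)*55) - 20427) - 10496 = ((15 - 20037600) - 20427) - 10496 = (-20037585 - 20427) - 10496 = -20058012 - 10496 = -20068508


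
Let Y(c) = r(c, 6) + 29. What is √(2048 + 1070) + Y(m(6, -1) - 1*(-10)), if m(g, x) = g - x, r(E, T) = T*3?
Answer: 47 + √3118 ≈ 102.84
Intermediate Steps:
r(E, T) = 3*T
Y(c) = 47 (Y(c) = 3*6 + 29 = 18 + 29 = 47)
√(2048 + 1070) + Y(m(6, -1) - 1*(-10)) = √(2048 + 1070) + 47 = √3118 + 47 = 47 + √3118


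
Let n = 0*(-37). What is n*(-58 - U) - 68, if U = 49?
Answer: -68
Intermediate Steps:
n = 0
n*(-58 - U) - 68 = 0*(-58 - 1*49) - 68 = 0*(-58 - 49) - 68 = 0*(-107) - 68 = 0 - 68 = -68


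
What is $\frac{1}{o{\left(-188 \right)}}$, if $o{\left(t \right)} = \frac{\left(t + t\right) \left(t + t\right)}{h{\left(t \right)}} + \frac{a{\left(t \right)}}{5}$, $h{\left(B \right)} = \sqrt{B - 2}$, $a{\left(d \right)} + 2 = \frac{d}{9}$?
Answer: $- \frac{88065}{2023701707462} + \frac{7157160 i \sqrt{190}}{1011850853731} \approx -4.3517 \cdot 10^{-8} + 9.7499 \cdot 10^{-5} i$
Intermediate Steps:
$a{\left(d \right)} = -2 + \frac{d}{9}$
$h{\left(B \right)} = \sqrt{-2 + B}$
$o{\left(t \right)} = - \frac{2}{5} + \frac{t}{45} + \frac{4 t^{2}}{\sqrt{-2 + t}}$ ($o{\left(t \right)} = \frac{\left(t + t\right) \left(t + t\right)}{\sqrt{-2 + t}} + \frac{-2 + \frac{t}{9}}{5} = \frac{2 t 2 t}{\sqrt{-2 + t}} + \left(-2 + \frac{t}{9}\right) \frac{1}{5} = \frac{4 t^{2}}{\sqrt{-2 + t}} + \left(- \frac{2}{5} + \frac{t}{45}\right) = - \frac{2}{5} + \frac{t}{45} + \frac{4 t^{2}}{\sqrt{-2 + t}}$)
$\frac{1}{o{\left(-188 \right)}} = \frac{1}{- \frac{2}{5} + \frac{1}{45} \left(-188\right) + \frac{4 \left(-188\right)^{2}}{\sqrt{-2 - 188}}} = \frac{1}{- \frac{2}{5} - \frac{188}{45} + 4 \cdot 35344 \frac{1}{\sqrt{-190}}} = \frac{1}{- \frac{2}{5} - \frac{188}{45} + 4 \cdot 35344 \left(- \frac{i \sqrt{190}}{190}\right)} = \frac{1}{- \frac{2}{5} - \frac{188}{45} - \frac{70688 i \sqrt{190}}{95}} = \frac{1}{- \frac{206}{45} - \frac{70688 i \sqrt{190}}{95}}$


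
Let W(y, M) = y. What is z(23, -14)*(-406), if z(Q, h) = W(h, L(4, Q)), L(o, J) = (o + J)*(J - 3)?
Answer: 5684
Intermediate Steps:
L(o, J) = (-3 + J)*(J + o) (L(o, J) = (J + o)*(-3 + J) = (-3 + J)*(J + o))
z(Q, h) = h
z(23, -14)*(-406) = -14*(-406) = 5684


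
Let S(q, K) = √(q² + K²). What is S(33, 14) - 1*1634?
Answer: -1634 + √1285 ≈ -1598.2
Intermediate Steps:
S(q, K) = √(K² + q²)
S(33, 14) - 1*1634 = √(14² + 33²) - 1*1634 = √(196 + 1089) - 1634 = √1285 - 1634 = -1634 + √1285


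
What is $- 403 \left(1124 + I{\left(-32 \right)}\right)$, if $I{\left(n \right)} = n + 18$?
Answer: $-447330$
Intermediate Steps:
$I{\left(n \right)} = 18 + n$
$- 403 \left(1124 + I{\left(-32 \right)}\right) = - 403 \left(1124 + \left(18 - 32\right)\right) = - 403 \left(1124 - 14\right) = \left(-403\right) 1110 = -447330$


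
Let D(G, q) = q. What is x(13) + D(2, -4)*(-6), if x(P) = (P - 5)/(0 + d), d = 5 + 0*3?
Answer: 128/5 ≈ 25.600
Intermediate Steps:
d = 5 (d = 5 + 0 = 5)
x(P) = -1 + P/5 (x(P) = (P - 5)/(0 + 5) = (-5 + P)/5 = (-5 + P)*(⅕) = -1 + P/5)
x(13) + D(2, -4)*(-6) = (-1 + (⅕)*13) - 4*(-6) = (-1 + 13/5) + 24 = 8/5 + 24 = 128/5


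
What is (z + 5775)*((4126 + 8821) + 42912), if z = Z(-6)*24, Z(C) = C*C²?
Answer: 33012669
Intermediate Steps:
Z(C) = C³
z = -5184 (z = (-6)³*24 = -216*24 = -5184)
(z + 5775)*((4126 + 8821) + 42912) = (-5184 + 5775)*((4126 + 8821) + 42912) = 591*(12947 + 42912) = 591*55859 = 33012669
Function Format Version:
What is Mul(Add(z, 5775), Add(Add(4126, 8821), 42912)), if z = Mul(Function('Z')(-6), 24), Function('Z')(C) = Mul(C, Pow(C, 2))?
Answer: 33012669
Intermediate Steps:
Function('Z')(C) = Pow(C, 3)
z = -5184 (z = Mul(Pow(-6, 3), 24) = Mul(-216, 24) = -5184)
Mul(Add(z, 5775), Add(Add(4126, 8821), 42912)) = Mul(Add(-5184, 5775), Add(Add(4126, 8821), 42912)) = Mul(591, Add(12947, 42912)) = Mul(591, 55859) = 33012669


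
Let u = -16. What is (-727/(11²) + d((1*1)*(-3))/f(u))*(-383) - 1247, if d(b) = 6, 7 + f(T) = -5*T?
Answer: 9033384/8833 ≈ 1022.7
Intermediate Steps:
f(T) = -7 - 5*T
(-727/(11²) + d((1*1)*(-3))/f(u))*(-383) - 1247 = (-727/(11²) + 6/(-7 - 5*(-16)))*(-383) - 1247 = (-727/121 + 6/(-7 + 80))*(-383) - 1247 = (-727*1/121 + 6/73)*(-383) - 1247 = (-727/121 + 6*(1/73))*(-383) - 1247 = (-727/121 + 6/73)*(-383) - 1247 = -52345/8833*(-383) - 1247 = 20048135/8833 - 1247 = 9033384/8833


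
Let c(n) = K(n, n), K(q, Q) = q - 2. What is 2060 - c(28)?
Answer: 2034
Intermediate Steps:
K(q, Q) = -2 + q
c(n) = -2 + n
2060 - c(28) = 2060 - (-2 + 28) = 2060 - 1*26 = 2060 - 26 = 2034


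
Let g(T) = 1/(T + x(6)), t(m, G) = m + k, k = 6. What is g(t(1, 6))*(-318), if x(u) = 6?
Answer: -318/13 ≈ -24.462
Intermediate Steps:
t(m, G) = 6 + m (t(m, G) = m + 6 = 6 + m)
g(T) = 1/(6 + T) (g(T) = 1/(T + 6) = 1/(6 + T))
g(t(1, 6))*(-318) = -318/(6 + (6 + 1)) = -318/(6 + 7) = -318/13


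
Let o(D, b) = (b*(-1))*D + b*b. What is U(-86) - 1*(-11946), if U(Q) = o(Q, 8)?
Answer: 12698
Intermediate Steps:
o(D, b) = b² - D*b (o(D, b) = (-b)*D + b² = -D*b + b² = b² - D*b)
U(Q) = 64 - 8*Q (U(Q) = 8*(8 - Q) = 64 - 8*Q)
U(-86) - 1*(-11946) = (64 - 8*(-86)) - 1*(-11946) = (64 + 688) + 11946 = 752 + 11946 = 12698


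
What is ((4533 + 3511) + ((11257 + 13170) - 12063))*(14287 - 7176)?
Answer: 145121288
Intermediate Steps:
((4533 + 3511) + ((11257 + 13170) - 12063))*(14287 - 7176) = (8044 + (24427 - 12063))*7111 = (8044 + 12364)*7111 = 20408*7111 = 145121288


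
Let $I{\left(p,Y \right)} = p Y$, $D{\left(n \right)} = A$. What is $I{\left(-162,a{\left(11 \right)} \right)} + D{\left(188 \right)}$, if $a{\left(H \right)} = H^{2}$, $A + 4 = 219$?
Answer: $-19387$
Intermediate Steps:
$A = 215$ ($A = -4 + 219 = 215$)
$D{\left(n \right)} = 215$
$I{\left(p,Y \right)} = Y p$
$I{\left(-162,a{\left(11 \right)} \right)} + D{\left(188 \right)} = 11^{2} \left(-162\right) + 215 = 121 \left(-162\right) + 215 = -19602 + 215 = -19387$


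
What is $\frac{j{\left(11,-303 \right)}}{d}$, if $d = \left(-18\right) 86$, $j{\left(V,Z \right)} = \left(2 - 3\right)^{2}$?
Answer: $- \frac{1}{1548} \approx -0.000646$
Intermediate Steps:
$j{\left(V,Z \right)} = 1$ ($j{\left(V,Z \right)} = \left(-1\right)^{2} = 1$)
$d = -1548$
$\frac{j{\left(11,-303 \right)}}{d} = 1 \frac{1}{-1548} = 1 \left(- \frac{1}{1548}\right) = - \frac{1}{1548}$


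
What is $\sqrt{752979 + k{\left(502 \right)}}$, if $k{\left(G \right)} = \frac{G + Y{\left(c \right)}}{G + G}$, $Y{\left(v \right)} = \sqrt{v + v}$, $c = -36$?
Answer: $\frac{\sqrt{189753845918 + 1506 i \sqrt{2}}}{502} \approx 867.74 + 4.8698 \cdot 10^{-6} i$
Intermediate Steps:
$Y{\left(v \right)} = \sqrt{2} \sqrt{v}$ ($Y{\left(v \right)} = \sqrt{2 v} = \sqrt{2} \sqrt{v}$)
$k{\left(G \right)} = \frac{G + 6 i \sqrt{2}}{2 G}$ ($k{\left(G \right)} = \frac{G + \sqrt{2} \sqrt{-36}}{G + G} = \frac{G + \sqrt{2} \cdot 6 i}{2 G} = \left(G + 6 i \sqrt{2}\right) \frac{1}{2 G} = \frac{G + 6 i \sqrt{2}}{2 G}$)
$\sqrt{752979 + k{\left(502 \right)}} = \sqrt{752979 + \frac{502 + 6 i \sqrt{2}}{2 \cdot 502}} = \sqrt{752979 + \frac{1}{2} \cdot \frac{1}{502} \left(502 + 6 i \sqrt{2}\right)} = \sqrt{752979 + \left(\frac{1}{2} + \frac{3 i \sqrt{2}}{502}\right)} = \sqrt{\frac{1505959}{2} + \frac{3 i \sqrt{2}}{502}}$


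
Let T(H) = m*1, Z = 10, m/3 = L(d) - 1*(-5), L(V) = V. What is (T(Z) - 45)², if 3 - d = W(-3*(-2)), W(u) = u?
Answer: 1521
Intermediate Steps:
d = -3 (d = 3 - (-3)*(-2) = 3 - 1*6 = 3 - 6 = -3)
m = 6 (m = 3*(-3 - 1*(-5)) = 3*(-3 + 5) = 3*2 = 6)
T(H) = 6 (T(H) = 6*1 = 6)
(T(Z) - 45)² = (6 - 45)² = (-39)² = 1521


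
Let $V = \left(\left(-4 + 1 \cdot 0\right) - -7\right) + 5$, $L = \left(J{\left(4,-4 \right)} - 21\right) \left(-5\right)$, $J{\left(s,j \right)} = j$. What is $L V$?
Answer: $1000$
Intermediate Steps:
$L = 125$ ($L = \left(-4 - 21\right) \left(-5\right) = \left(-25\right) \left(-5\right) = 125$)
$V = 8$ ($V = \left(\left(-4 + 0\right) + 7\right) + 5 = \left(-4 + 7\right) + 5 = 3 + 5 = 8$)
$L V = 125 \cdot 8 = 1000$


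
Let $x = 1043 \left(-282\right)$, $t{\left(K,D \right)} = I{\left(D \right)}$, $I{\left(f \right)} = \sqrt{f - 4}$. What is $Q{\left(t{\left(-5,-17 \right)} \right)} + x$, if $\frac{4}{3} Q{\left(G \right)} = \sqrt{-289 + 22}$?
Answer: $-294126 + \frac{3 i \sqrt{267}}{4} \approx -2.9413 \cdot 10^{5} + 12.255 i$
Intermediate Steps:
$I{\left(f \right)} = \sqrt{-4 + f}$
$t{\left(K,D \right)} = \sqrt{-4 + D}$
$Q{\left(G \right)} = \frac{3 i \sqrt{267}}{4}$ ($Q{\left(G \right)} = \frac{3 \sqrt{-289 + 22}}{4} = \frac{3 \sqrt{-267}}{4} = \frac{3 i \sqrt{267}}{4}$)
$x = -294126$
$Q{\left(t{\left(-5,-17 \right)} \right)} + x = \frac{3 i \sqrt{267}}{4} - 294126 = -294126 + \frac{3 i \sqrt{267}}{4}$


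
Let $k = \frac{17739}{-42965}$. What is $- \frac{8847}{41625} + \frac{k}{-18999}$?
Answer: $- \frac{17829622834}{83896681375} \approx -0.21252$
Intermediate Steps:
$k = - \frac{17739}{42965}$ ($k = 17739 \left(- \frac{1}{42965}\right) = - \frac{17739}{42965} \approx -0.41287$)
$- \frac{8847}{41625} + \frac{k}{-18999} = - \frac{8847}{41625} - \frac{17739}{42965 \left(-18999\right)} = \left(-8847\right) \frac{1}{41625} - - \frac{1971}{90699115} = - \frac{983}{4625} + \frac{1971}{90699115} = - \frac{17829622834}{83896681375}$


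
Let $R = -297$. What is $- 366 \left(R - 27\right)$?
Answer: $118584$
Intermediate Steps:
$- 366 \left(R - 27\right) = - 366 \left(-297 - 27\right) = \left(-366\right) \left(-324\right) = 118584$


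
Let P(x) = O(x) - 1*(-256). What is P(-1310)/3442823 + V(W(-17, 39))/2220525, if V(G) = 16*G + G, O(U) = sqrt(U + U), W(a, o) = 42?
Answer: 1008876674/2548291514025 + 2*I*sqrt(655)/3442823 ≈ 0.0003959 + 1.4867e-5*I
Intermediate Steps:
O(U) = sqrt(2)*sqrt(U) (O(U) = sqrt(2*U) = sqrt(2)*sqrt(U))
V(G) = 17*G
P(x) = 256 + sqrt(2)*sqrt(x) (P(x) = sqrt(2)*sqrt(x) - 1*(-256) = sqrt(2)*sqrt(x) + 256 = 256 + sqrt(2)*sqrt(x))
P(-1310)/3442823 + V(W(-17, 39))/2220525 = (256 + sqrt(2)*sqrt(-1310))/3442823 + (17*42)/2220525 = (256 + sqrt(2)*(I*sqrt(1310)))*(1/3442823) + 714*(1/2220525) = (256 + 2*I*sqrt(655))*(1/3442823) + 238/740175 = (256/3442823 + 2*I*sqrt(655)/3442823) + 238/740175 = 1008876674/2548291514025 + 2*I*sqrt(655)/3442823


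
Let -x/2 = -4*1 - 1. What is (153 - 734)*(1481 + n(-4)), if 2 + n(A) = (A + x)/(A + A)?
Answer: -3435453/4 ≈ -8.5886e+5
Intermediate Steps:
x = 10 (x = -2*(-4*1 - 1) = -2*(-4 - 1) = -2*(-5) = 10)
n(A) = -2 + (10 + A)/(2*A) (n(A) = -2 + (A + 10)/(A + A) = -2 + (10 + A)/((2*A)) = -2 + (10 + A)*(1/(2*A)) = -2 + (10 + A)/(2*A))
(153 - 734)*(1481 + n(-4)) = (153 - 734)*(1481 + (-3/2 + 5/(-4))) = -581*(1481 + (-3/2 + 5*(-¼))) = -581*(1481 + (-3/2 - 5/4)) = -581*(1481 - 11/4) = -581*5913/4 = -3435453/4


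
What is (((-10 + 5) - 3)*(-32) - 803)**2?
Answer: 299209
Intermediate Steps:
(((-10 + 5) - 3)*(-32) - 803)**2 = ((-5 - 3)*(-32) - 803)**2 = (-8*(-32) - 803)**2 = (256 - 803)**2 = (-547)**2 = 299209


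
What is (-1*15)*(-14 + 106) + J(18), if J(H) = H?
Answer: -1362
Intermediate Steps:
(-1*15)*(-14 + 106) + J(18) = (-1*15)*(-14 + 106) + 18 = -15*92 + 18 = -1380 + 18 = -1362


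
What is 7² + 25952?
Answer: 26001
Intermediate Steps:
7² + 25952 = 49 + 25952 = 26001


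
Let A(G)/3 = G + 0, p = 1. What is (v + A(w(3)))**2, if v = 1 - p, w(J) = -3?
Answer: 81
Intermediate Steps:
A(G) = 3*G (A(G) = 3*(G + 0) = 3*G)
v = 0 (v = 1 - 1*1 = 1 - 1 = 0)
(v + A(w(3)))**2 = (0 + 3*(-3))**2 = (0 - 9)**2 = (-9)**2 = 81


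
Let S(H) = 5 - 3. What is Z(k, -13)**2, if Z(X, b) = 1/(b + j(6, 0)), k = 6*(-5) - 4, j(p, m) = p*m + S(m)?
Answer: 1/121 ≈ 0.0082645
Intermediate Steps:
S(H) = 2
j(p, m) = 2 + m*p (j(p, m) = p*m + 2 = m*p + 2 = 2 + m*p)
k = -34 (k = -30 - 4 = -34)
Z(X, b) = 1/(2 + b) (Z(X, b) = 1/(b + (2 + 0*6)) = 1/(b + (2 + 0)) = 1/(b + 2) = 1/(2 + b))
Z(k, -13)**2 = (1/(2 - 13))**2 = (1/(-11))**2 = (-1/11)**2 = 1/121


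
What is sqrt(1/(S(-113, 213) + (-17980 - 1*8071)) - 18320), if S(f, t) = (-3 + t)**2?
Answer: I*sqrt(5968040448271)/18049 ≈ 135.35*I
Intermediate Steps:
sqrt(1/(S(-113, 213) + (-17980 - 1*8071)) - 18320) = sqrt(1/((-3 + 213)**2 + (-17980 - 1*8071)) - 18320) = sqrt(1/(210**2 + (-17980 - 8071)) - 18320) = sqrt(1/(44100 - 26051) - 18320) = sqrt(1/18049 - 18320) = sqrt(-330657679/18049) = I*sqrt(5968040448271)/18049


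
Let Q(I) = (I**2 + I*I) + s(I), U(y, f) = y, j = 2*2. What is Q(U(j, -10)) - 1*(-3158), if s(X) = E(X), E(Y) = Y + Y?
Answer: 3198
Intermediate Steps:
j = 4
E(Y) = 2*Y
s(X) = 2*X
Q(I) = 2*I + 2*I**2 (Q(I) = (I**2 + I*I) + 2*I = (I**2 + I**2) + 2*I = 2*I**2 + 2*I = 2*I + 2*I**2)
Q(U(j, -10)) - 1*(-3158) = 2*4*(1 + 4) - 1*(-3158) = 2*4*5 + 3158 = 40 + 3158 = 3198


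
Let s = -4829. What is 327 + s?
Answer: -4502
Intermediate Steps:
327 + s = 327 - 4829 = -4502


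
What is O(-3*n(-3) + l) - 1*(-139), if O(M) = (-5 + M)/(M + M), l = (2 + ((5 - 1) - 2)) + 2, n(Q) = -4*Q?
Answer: 1675/12 ≈ 139.58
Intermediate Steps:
l = 6 (l = (2 + (4 - 2)) + 2 = (2 + 2) + 2 = 4 + 2 = 6)
O(M) = (-5 + M)/(2*M) (O(M) = (-5 + M)/((2*M)) = (-5 + M)*(1/(2*M)) = (-5 + M)/(2*M))
O(-3*n(-3) + l) - 1*(-139) = (-5 + (-(-12)*(-3) + 6))/(2*(-(-12)*(-3) + 6)) - 1*(-139) = (-5 + (-3*12 + 6))/(2*(-3*12 + 6)) + 139 = (-5 + (-36 + 6))/(2*(-36 + 6)) + 139 = (1/2)*(-5 - 30)/(-30) + 139 = (1/2)*(-1/30)*(-35) + 139 = 7/12 + 139 = 1675/12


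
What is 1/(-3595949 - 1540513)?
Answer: -1/5136462 ≈ -1.9469e-7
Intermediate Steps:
1/(-3595949 - 1540513) = 1/(-5136462) = -1/5136462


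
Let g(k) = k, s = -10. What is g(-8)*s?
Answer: 80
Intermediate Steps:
g(-8)*s = -8*(-10) = 80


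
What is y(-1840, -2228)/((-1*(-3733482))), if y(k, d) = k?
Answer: -920/1866741 ≈ -0.00049284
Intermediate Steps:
y(-1840, -2228)/((-1*(-3733482))) = -1840/((-1*(-3733482))) = -1840/3733482 = -1840*1/3733482 = -920/1866741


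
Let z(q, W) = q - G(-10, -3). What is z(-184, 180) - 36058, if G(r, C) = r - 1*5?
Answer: -36227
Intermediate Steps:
G(r, C) = -5 + r (G(r, C) = r - 5 = -5 + r)
z(q, W) = 15 + q (z(q, W) = q - (-5 - 10) = q - 1*(-15) = q + 15 = 15 + q)
z(-184, 180) - 36058 = (15 - 184) - 36058 = -169 - 36058 = -36227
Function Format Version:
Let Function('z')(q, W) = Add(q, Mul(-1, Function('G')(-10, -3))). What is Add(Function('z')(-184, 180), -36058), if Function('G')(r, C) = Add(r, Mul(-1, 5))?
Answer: -36227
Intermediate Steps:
Function('G')(r, C) = Add(-5, r) (Function('G')(r, C) = Add(r, -5) = Add(-5, r))
Function('z')(q, W) = Add(15, q) (Function('z')(q, W) = Add(q, Mul(-1, Add(-5, -10))) = Add(q, Mul(-1, -15)) = Add(q, 15) = Add(15, q))
Add(Function('z')(-184, 180), -36058) = Add(Add(15, -184), -36058) = Add(-169, -36058) = -36227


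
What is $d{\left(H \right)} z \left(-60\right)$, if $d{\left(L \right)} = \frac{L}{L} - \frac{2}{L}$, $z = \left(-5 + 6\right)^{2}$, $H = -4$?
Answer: $-90$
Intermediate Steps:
$z = 1$ ($z = 1^{2} = 1$)
$d{\left(L \right)} = 1 - \frac{2}{L}$
$d{\left(H \right)} z \left(-60\right) = \frac{-2 - 4}{-4} \cdot 1 \left(-60\right) = \left(- \frac{1}{4}\right) \left(-6\right) 1 \left(-60\right) = \frac{3}{2} \cdot 1 \left(-60\right) = \frac{3}{2} \left(-60\right) = -90$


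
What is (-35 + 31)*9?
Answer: -36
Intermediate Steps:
(-35 + 31)*9 = -4*9 = -36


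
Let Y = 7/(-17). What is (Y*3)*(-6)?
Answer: 126/17 ≈ 7.4118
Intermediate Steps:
Y = -7/17 (Y = 7*(-1/17) = -7/17 ≈ -0.41176)
(Y*3)*(-6) = -7/17*3*(-6) = -21/17*(-6) = 126/17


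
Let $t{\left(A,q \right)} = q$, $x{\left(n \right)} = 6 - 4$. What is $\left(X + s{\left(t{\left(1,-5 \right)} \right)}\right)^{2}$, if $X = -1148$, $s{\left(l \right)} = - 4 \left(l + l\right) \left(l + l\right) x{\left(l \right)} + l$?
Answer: $3814209$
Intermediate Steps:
$x{\left(n \right)} = 2$ ($x{\left(n \right)} = 6 - 4 = 2$)
$s{\left(l \right)} = l - 32 l^{2}$ ($s{\left(l \right)} = - 4 \left(l + l\right) \left(l + l\right) 2 + l = - 4 \cdot 2 l 2 l 2 + l = - 4 \cdot 4 l^{2} \cdot 2 + l = - 16 l^{2} \cdot 2 + l = - 32 l^{2} + l = l - 32 l^{2}$)
$\left(X + s{\left(t{\left(1,-5 \right)} \right)}\right)^{2} = \left(-1148 - 5 \left(1 - -160\right)\right)^{2} = \left(-1148 - 5 \left(1 + 160\right)\right)^{2} = \left(-1148 - 805\right)^{2} = \left(-1953\right)^{2} = 3814209$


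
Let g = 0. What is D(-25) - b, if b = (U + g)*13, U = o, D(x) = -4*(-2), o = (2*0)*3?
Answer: 8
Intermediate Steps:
o = 0 (o = 0*3 = 0)
D(x) = 8
U = 0
b = 0 (b = (0 + 0)*13 = 0*13 = 0)
D(-25) - b = 8 - 1*0 = 8 + 0 = 8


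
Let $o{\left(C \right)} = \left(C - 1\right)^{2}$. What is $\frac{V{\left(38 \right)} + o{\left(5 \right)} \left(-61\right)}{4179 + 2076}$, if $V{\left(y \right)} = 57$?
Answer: $- \frac{919}{6255} \approx -0.14692$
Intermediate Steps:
$o{\left(C \right)} = \left(-1 + C\right)^{2}$
$\frac{V{\left(38 \right)} + o{\left(5 \right)} \left(-61\right)}{4179 + 2076} = \frac{57 + \left(-1 + 5\right)^{2} \left(-61\right)}{4179 + 2076} = \frac{57 + 4^{2} \left(-61\right)}{6255} = \left(57 + 16 \left(-61\right)\right) \frac{1}{6255} = \left(57 - 976\right) \frac{1}{6255} = \left(-919\right) \frac{1}{6255} = - \frac{919}{6255}$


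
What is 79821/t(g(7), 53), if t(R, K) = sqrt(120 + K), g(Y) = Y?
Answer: 79821*sqrt(173)/173 ≈ 6068.7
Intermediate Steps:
79821/t(g(7), 53) = 79821/(sqrt(120 + 53)) = 79821/(sqrt(173)) = 79821*(sqrt(173)/173) = 79821*sqrt(173)/173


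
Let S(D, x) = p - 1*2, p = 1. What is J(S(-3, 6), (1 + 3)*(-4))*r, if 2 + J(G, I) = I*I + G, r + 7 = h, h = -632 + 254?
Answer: -97405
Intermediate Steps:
S(D, x) = -1 (S(D, x) = 1 - 1*2 = 1 - 2 = -1)
h = -378
r = -385 (r = -7 - 378 = -385)
J(G, I) = -2 + G + I**2 (J(G, I) = -2 + (I*I + G) = -2 + (I**2 + G) = -2 + (G + I**2) = -2 + G + I**2)
J(S(-3, 6), (1 + 3)*(-4))*r = (-2 - 1 + ((1 + 3)*(-4))**2)*(-385) = (-2 - 1 + (4*(-4))**2)*(-385) = (-2 - 1 + (-16)**2)*(-385) = (-2 - 1 + 256)*(-385) = 253*(-385) = -97405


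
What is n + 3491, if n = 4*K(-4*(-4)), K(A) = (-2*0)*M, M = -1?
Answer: 3491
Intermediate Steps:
K(A) = 0 (K(A) = -2*0*(-1) = 0*(-1) = 0)
n = 0 (n = 4*0 = 0)
n + 3491 = 0 + 3491 = 3491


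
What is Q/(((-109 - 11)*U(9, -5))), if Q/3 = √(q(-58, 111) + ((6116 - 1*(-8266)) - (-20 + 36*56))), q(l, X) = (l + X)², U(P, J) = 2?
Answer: -√15195/80 ≈ -1.5408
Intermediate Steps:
q(l, X) = (X + l)²
Q = 3*√15195 (Q = 3*√((111 - 58)² + ((6116 - 1*(-8266)) - (-20 + 36*56))) = 3*√(53² + ((6116 + 8266) - (-20 + 2016))) = 3*√(2809 + (14382 - 1*1996)) = 3*√(2809 + (14382 - 1996)) = 3*√(2809 + 12386) = 3*√15195 ≈ 369.80)
Q/(((-109 - 11)*U(9, -5))) = (3*√15195)/(((-109 - 11)*2)) = (3*√15195)/((-120*2)) = (3*√15195)/(-240) = (3*√15195)*(-1/240) = -√15195/80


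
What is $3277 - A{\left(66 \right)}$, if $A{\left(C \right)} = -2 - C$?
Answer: $3345$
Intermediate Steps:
$3277 - A{\left(66 \right)} = 3277 - \left(-2 - 66\right) = 3277 - -68 = 3277 + 68 = 3345$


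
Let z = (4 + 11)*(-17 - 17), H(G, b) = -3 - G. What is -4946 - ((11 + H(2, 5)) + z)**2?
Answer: -258962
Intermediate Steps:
z = -510 (z = 15*(-34) = -510)
-4946 - ((11 + H(2, 5)) + z)**2 = -4946 - ((11 + (-3 - 1*2)) - 510)**2 = -4946 - ((11 + (-3 - 2)) - 510)**2 = -4946 - ((11 - 5) - 510)**2 = -4946 - (6 - 510)**2 = -4946 - 1*(-504)**2 = -4946 - 1*254016 = -4946 - 254016 = -258962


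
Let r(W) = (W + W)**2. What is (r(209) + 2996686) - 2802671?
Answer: 368739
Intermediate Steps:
r(W) = 4*W**2 (r(W) = (2*W)**2 = 4*W**2)
(r(209) + 2996686) - 2802671 = (4*209**2 + 2996686) - 2802671 = (4*43681 + 2996686) - 2802671 = (174724 + 2996686) - 2802671 = 3171410 - 2802671 = 368739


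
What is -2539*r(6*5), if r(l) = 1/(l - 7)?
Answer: -2539/23 ≈ -110.39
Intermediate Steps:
r(l) = 1/(-7 + l)
-2539*r(6*5) = -2539/(-7 + 6*5) = -2539/(-7 + 30) = -2539/23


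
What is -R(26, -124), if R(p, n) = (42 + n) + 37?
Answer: 45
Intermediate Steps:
R(p, n) = 79 + n
-R(26, -124) = -(79 - 124) = -1*(-45) = 45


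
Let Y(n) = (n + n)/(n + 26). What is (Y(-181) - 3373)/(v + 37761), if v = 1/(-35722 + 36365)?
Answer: -335937279/3763450220 ≈ -0.089263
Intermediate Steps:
v = 1/643 ≈ 0.0015552
Y(n) = 2*n/(26 + n) (Y(n) = (2*n)/(26 + n) = 2*n/(26 + n))
(Y(-181) - 3373)/(v + 37761) = (2*(-181)/(26 - 181) - 3373)/(1/643 + 37761) = (2*(-181)/(-155) - 3373)/(24280324/643) = (2*(-181)*(-1/155) - 3373)*(643/24280324) = (362/155 - 3373)*(643/24280324) = -522453/155*643/24280324 = -335937279/3763450220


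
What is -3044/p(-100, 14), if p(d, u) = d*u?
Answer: 761/350 ≈ 2.1743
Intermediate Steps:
-3044/p(-100, 14) = -3044/((-100*14)) = -3044/(-1400) = -3044*(-1/1400) = 761/350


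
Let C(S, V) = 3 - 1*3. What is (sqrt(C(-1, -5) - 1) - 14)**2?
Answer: (14 - I)**2 ≈ 195.0 - 28.0*I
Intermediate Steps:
C(S, V) = 0 (C(S, V) = 3 - 3 = 0)
(sqrt(C(-1, -5) - 1) - 14)**2 = (sqrt(0 - 1) - 14)**2 = (sqrt(-1) - 14)**2 = (I - 14)**2 = (-14 + I)**2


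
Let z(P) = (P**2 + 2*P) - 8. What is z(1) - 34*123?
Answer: -4187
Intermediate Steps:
z(P) = -8 + P**2 + 2*P
z(1) - 34*123 = (-8 + 1**2 + 2*1) - 34*123 = (-8 + 1 + 2) - 4182 = -5 - 4182 = -4187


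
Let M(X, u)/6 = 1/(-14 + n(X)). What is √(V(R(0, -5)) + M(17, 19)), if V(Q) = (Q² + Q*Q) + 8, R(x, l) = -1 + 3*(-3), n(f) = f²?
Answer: √629266/55 ≈ 14.423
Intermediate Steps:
R(x, l) = -10 (R(x, l) = -1 - 9 = -10)
V(Q) = 8 + 2*Q² (V(Q) = (Q² + Q²) + 8 = 2*Q² + 8 = 8 + 2*Q²)
M(X, u) = 6/(-14 + X²)
√(V(R(0, -5)) + M(17, 19)) = √((8 + 2*(-10)²) + 6/(-14 + 17²)) = √((8 + 2*100) + 6/(-14 + 289)) = √((8 + 200) + 6/275) = √(208 + 6*(1/275)) = √(208 + 6/275) = √(57206/275) = √629266/55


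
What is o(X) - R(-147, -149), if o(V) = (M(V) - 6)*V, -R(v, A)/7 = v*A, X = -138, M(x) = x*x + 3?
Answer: -2474337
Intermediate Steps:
M(x) = 3 + x² (M(x) = x² + 3 = 3 + x²)
R(v, A) = -7*A*v (R(v, A) = -7*v*A = -7*A*v)
o(V) = V*(-3 + V²) (o(V) = ((3 + V²) - 6)*V = (-3 + V²)*V = V*(-3 + V²))
o(X) - R(-147, -149) = -138*(-3 + (-138)²) - (-7)*(-149)*(-147) = -138*(-3 + 19044) - 1*(-153321) = -138*19041 + 153321 = -2627658 + 153321 = -2474337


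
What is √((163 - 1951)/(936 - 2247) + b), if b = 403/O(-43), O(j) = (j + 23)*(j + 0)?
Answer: 3*√7189342645/187910 ≈ 1.3537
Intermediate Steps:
O(j) = j*(23 + j) (O(j) = (23 + j)*j = j*(23 + j))
b = 403/860 (b = 403/((-43*(23 - 43))) = 403/((-43*(-20))) = 403/860 ≈ 0.46860)
√((163 - 1951)/(936 - 2247) + b) = √((163 - 1951)/(936 - 2247) + 403/860) = √(-1788/(-1311) + 403/860) = √(-1788*(-1/1311) + 403/860) = √(596/437 + 403/860) = √(688671/375820) = 3*√7189342645/187910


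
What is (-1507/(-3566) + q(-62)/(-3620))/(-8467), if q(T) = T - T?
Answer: -1507/30193322 ≈ -4.9912e-5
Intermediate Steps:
q(T) = 0
(-1507/(-3566) + q(-62)/(-3620))/(-8467) = (-1507/(-3566) + 0/(-3620))/(-8467) = (-1507*(-1/3566) + 0*(-1/3620))*(-1/8467) = (1507/3566 + 0)*(-1/8467) = (1507/3566)*(-1/8467) = -1507/30193322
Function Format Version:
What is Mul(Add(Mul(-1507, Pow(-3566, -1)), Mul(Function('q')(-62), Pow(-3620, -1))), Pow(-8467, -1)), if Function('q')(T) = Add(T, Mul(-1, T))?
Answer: Rational(-1507, 30193322) ≈ -4.9912e-5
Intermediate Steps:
Function('q')(T) = 0
Mul(Add(Mul(-1507, Pow(-3566, -1)), Mul(Function('q')(-62), Pow(-3620, -1))), Pow(-8467, -1)) = Mul(Add(Mul(-1507, Pow(-3566, -1)), Mul(0, Pow(-3620, -1))), Pow(-8467, -1)) = Mul(Add(Mul(-1507, Rational(-1, 3566)), Mul(0, Rational(-1, 3620))), Rational(-1, 8467)) = Mul(Add(Rational(1507, 3566), 0), Rational(-1, 8467)) = Mul(Rational(1507, 3566), Rational(-1, 8467)) = Rational(-1507, 30193322)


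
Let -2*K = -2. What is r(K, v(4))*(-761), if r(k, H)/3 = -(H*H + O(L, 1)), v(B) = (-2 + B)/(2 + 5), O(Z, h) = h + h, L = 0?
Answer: 232866/49 ≈ 4752.4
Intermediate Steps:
O(Z, h) = 2*h
K = 1 (K = -½*(-2) = 1)
v(B) = -2/7 + B/7 (v(B) = (-2 + B)/7 = (-2 + B)*(⅐) = -2/7 + B/7)
r(k, H) = -6 - 3*H² (r(k, H) = 3*(-(H*H + 2*1)) = 3*(-(H² + 2)) = 3*(-(2 + H²)) = 3*(-2 - H²) = -6 - 3*H²)
r(K, v(4))*(-761) = (-6 - 3*(-2/7 + (⅐)*4)²)*(-761) = (-6 - 3*(-2/7 + 4/7)²)*(-761) = (-6 - 3*(2/7)²)*(-761) = (-6 - 3*4/49)*(-761) = (-6 - 12/49)*(-761) = -306/49*(-761) = 232866/49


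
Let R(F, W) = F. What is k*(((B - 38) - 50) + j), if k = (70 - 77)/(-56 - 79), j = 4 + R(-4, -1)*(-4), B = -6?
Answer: -518/135 ≈ -3.8370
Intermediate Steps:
j = 20 (j = 4 - 4*(-4) = 4 + 16 = 20)
k = 7/135 (k = -7/(-135) = -7*(-1/135) = 7/135 ≈ 0.051852)
k*(((B - 38) - 50) + j) = 7*(((-6 - 38) - 50) + 20)/135 = 7*((-44 - 50) + 20)/135 = 7*(-94 + 20)/135 = (7/135)*(-74) = -518/135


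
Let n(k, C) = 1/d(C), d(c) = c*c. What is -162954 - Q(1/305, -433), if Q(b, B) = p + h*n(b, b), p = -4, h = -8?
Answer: 581250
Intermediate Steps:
d(c) = c²
n(k, C) = C⁻² (n(k, C) = 1/(C²) = C⁻²)
Q(b, B) = -4 - 8/b²
-162954 - Q(1/305, -433) = -162954 - (-4 - 8/(1/305)²) = -162954 - (-4 - 8/305⁻²) = -162954 - (-4 - 8*93025) = -162954 - (-4 - 744200) = -162954 - 1*(-744204) = -162954 + 744204 = 581250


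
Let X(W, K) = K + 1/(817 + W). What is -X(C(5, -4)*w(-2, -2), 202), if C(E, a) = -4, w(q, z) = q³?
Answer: -171499/849 ≈ -202.00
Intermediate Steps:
-X(C(5, -4)*w(-2, -2), 202) = -(1 + 817*202 + 202*(-4*(-2)³))/(817 - 4*(-2)³) = -(1 + 165034 + 202*(-4*(-8)))/(817 - 4*(-8)) = -(1 + 165034 + 202*32)/(817 + 32) = -(1 + 165034 + 6464)/849 = -171499/849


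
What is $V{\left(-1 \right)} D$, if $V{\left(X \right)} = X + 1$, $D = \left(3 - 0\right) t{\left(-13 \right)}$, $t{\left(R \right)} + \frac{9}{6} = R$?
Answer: $0$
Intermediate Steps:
$t{\left(R \right)} = - \frac{3}{2} + R$
$D = - \frac{87}{2}$ ($D = \left(3 - 0\right) \left(- \frac{3}{2} - 13\right) = \left(3 + 0\right) \left(- \frac{29}{2}\right) = 3 \left(- \frac{29}{2}\right) = - \frac{87}{2} \approx -43.5$)
$V{\left(X \right)} = 1 + X$
$V{\left(-1 \right)} D = \left(1 - 1\right) \left(- \frac{87}{2}\right) = 0 \left(- \frac{87}{2}\right) = 0$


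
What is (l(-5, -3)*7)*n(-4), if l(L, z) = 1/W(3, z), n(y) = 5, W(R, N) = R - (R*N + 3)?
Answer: 35/9 ≈ 3.8889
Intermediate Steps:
W(R, N) = -3 + R - N*R (W(R, N) = R - (N*R + 3) = R - (3 + N*R) = R + (-3 - N*R) = -3 + R - N*R)
l(L, z) = -1/(3*z) (l(L, z) = 1/(-3 + 3 - 1*z*3) = 1/(-3 + 3 - 3*z) = 1/(-3*z) = -1/(3*z))
(l(-5, -3)*7)*n(-4) = (-⅓/(-3)*7)*5 = (-⅓*(-⅓)*7)*5 = ((⅑)*7)*5 = (7/9)*5 = 35/9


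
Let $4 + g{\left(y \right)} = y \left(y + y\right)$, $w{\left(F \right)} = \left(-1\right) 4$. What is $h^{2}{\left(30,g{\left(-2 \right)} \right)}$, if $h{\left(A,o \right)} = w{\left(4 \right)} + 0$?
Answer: $16$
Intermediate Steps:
$w{\left(F \right)} = -4$
$g{\left(y \right)} = -4 + 2 y^{2}$ ($g{\left(y \right)} = -4 + y \left(y + y\right) = -4 + y 2 y = -4 + 2 y^{2}$)
$h{\left(A,o \right)} = -4$ ($h{\left(A,o \right)} = -4 + 0 = -4$)
$h^{2}{\left(30,g{\left(-2 \right)} \right)} = \left(-4\right)^{2} = 16$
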